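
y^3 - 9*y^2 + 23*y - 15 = (y - 5)*(y - 3)*(y - 1)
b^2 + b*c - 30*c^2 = (b - 5*c)*(b + 6*c)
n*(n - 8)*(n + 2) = n^3 - 6*n^2 - 16*n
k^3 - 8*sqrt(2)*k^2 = k^2*(k - 8*sqrt(2))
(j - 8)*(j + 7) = j^2 - j - 56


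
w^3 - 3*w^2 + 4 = (w - 2)^2*(w + 1)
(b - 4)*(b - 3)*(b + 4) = b^3 - 3*b^2 - 16*b + 48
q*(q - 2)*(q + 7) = q^3 + 5*q^2 - 14*q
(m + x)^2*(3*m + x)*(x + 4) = 3*m^3*x + 12*m^3 + 7*m^2*x^2 + 28*m^2*x + 5*m*x^3 + 20*m*x^2 + x^4 + 4*x^3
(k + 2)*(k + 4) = k^2 + 6*k + 8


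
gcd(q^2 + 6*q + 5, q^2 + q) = q + 1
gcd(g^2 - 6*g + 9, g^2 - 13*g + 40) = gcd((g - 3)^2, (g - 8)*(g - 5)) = 1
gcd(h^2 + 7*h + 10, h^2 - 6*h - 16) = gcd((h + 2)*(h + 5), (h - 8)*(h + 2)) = h + 2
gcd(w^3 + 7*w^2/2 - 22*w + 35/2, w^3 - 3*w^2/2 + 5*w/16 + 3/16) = w - 1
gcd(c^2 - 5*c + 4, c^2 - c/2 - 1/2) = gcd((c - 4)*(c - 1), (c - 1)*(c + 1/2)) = c - 1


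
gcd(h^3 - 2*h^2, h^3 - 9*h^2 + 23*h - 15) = 1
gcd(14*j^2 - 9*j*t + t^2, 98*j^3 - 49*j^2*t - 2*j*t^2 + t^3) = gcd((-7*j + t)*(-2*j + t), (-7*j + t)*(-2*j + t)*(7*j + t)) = 14*j^2 - 9*j*t + t^2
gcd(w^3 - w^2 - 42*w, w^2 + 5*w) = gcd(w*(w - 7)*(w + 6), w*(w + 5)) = w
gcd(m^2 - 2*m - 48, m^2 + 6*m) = m + 6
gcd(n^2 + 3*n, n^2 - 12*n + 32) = 1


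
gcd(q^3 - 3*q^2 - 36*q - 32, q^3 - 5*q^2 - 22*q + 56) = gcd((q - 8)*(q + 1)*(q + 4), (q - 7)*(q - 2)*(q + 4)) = q + 4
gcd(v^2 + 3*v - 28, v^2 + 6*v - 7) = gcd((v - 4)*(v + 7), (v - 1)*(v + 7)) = v + 7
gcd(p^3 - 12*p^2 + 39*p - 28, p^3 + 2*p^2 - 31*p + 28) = p^2 - 5*p + 4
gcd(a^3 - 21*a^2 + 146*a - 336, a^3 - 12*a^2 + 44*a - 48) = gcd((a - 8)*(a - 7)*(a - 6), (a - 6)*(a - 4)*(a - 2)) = a - 6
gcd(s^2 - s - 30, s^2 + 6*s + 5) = s + 5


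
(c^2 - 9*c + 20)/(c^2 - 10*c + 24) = (c - 5)/(c - 6)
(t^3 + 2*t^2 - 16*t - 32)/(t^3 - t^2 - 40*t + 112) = (t^2 + 6*t + 8)/(t^2 + 3*t - 28)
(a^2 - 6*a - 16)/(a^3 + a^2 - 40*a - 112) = (a^2 - 6*a - 16)/(a^3 + a^2 - 40*a - 112)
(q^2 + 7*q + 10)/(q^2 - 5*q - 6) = (q^2 + 7*q + 10)/(q^2 - 5*q - 6)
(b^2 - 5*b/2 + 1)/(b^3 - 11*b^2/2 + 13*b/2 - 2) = (b - 2)/(b^2 - 5*b + 4)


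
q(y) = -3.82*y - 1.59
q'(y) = -3.82000000000000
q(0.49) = -3.46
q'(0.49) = -3.82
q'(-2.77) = -3.82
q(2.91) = -12.71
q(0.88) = -4.95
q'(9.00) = -3.82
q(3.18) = -13.74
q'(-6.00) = -3.82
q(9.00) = -35.97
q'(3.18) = -3.82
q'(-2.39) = -3.82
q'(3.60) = -3.82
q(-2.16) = 6.66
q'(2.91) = -3.82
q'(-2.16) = -3.82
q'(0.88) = -3.82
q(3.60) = -15.34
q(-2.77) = 8.99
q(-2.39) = 7.54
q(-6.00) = 21.33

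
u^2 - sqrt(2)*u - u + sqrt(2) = (u - 1)*(u - sqrt(2))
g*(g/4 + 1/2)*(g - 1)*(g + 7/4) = g^4/4 + 11*g^3/16 - g^2/16 - 7*g/8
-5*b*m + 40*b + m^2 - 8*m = (-5*b + m)*(m - 8)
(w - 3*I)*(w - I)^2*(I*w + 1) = I*w^4 + 6*w^3 - 12*I*w^2 - 10*w + 3*I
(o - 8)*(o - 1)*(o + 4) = o^3 - 5*o^2 - 28*o + 32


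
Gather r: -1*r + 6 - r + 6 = 12 - 2*r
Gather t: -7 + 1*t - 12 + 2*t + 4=3*t - 15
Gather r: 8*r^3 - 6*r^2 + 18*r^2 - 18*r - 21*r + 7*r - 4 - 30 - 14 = 8*r^3 + 12*r^2 - 32*r - 48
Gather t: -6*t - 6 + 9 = 3 - 6*t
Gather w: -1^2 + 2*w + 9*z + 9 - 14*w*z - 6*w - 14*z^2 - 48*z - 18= w*(-14*z - 4) - 14*z^2 - 39*z - 10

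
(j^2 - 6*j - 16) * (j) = j^3 - 6*j^2 - 16*j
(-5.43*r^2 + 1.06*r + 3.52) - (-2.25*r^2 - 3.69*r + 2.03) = -3.18*r^2 + 4.75*r + 1.49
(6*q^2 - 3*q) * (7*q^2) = 42*q^4 - 21*q^3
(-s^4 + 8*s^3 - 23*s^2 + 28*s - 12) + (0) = -s^4 + 8*s^3 - 23*s^2 + 28*s - 12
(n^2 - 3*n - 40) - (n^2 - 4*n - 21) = n - 19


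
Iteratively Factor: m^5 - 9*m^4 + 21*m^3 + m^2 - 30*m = (m - 3)*(m^4 - 6*m^3 + 3*m^2 + 10*m) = (m - 3)*(m + 1)*(m^3 - 7*m^2 + 10*m) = (m - 3)*(m - 2)*(m + 1)*(m^2 - 5*m) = (m - 5)*(m - 3)*(m - 2)*(m + 1)*(m)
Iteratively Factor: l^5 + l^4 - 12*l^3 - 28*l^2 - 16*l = (l)*(l^4 + l^3 - 12*l^2 - 28*l - 16) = l*(l - 4)*(l^3 + 5*l^2 + 8*l + 4) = l*(l - 4)*(l + 2)*(l^2 + 3*l + 2) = l*(l - 4)*(l + 2)^2*(l + 1)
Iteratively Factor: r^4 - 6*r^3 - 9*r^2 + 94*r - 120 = (r - 3)*(r^3 - 3*r^2 - 18*r + 40) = (r - 3)*(r - 2)*(r^2 - r - 20) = (r - 3)*(r - 2)*(r + 4)*(r - 5)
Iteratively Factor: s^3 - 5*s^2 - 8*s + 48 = (s + 3)*(s^2 - 8*s + 16) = (s - 4)*(s + 3)*(s - 4)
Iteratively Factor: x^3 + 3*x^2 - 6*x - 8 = (x - 2)*(x^2 + 5*x + 4) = (x - 2)*(x + 4)*(x + 1)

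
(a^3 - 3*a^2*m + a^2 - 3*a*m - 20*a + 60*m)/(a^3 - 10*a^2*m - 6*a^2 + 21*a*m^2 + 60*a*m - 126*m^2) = (a^2 + a - 20)/(a^2 - 7*a*m - 6*a + 42*m)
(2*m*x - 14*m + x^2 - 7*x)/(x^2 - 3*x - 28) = (2*m + x)/(x + 4)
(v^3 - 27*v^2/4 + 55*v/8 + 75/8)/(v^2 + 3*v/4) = v - 15/2 + 25/(2*v)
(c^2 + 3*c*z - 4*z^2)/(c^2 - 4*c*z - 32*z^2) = (-c + z)/(-c + 8*z)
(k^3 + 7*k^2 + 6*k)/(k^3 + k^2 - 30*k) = (k + 1)/(k - 5)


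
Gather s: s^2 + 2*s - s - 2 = s^2 + s - 2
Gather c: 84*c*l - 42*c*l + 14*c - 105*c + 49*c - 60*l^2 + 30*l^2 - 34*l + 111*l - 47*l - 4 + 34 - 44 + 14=c*(42*l - 42) - 30*l^2 + 30*l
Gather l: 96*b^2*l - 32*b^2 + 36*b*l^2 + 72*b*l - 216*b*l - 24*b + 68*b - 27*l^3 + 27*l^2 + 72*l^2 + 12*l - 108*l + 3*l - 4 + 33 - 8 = -32*b^2 + 44*b - 27*l^3 + l^2*(36*b + 99) + l*(96*b^2 - 144*b - 93) + 21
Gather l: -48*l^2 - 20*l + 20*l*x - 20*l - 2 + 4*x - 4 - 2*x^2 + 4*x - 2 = -48*l^2 + l*(20*x - 40) - 2*x^2 + 8*x - 8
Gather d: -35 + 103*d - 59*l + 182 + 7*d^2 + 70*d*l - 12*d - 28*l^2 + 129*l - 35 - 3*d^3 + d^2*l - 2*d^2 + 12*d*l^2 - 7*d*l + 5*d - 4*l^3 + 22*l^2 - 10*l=-3*d^3 + d^2*(l + 5) + d*(12*l^2 + 63*l + 96) - 4*l^3 - 6*l^2 + 60*l + 112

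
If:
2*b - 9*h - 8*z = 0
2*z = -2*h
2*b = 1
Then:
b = 1/2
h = 1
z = -1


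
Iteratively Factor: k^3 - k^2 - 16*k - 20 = (k + 2)*(k^2 - 3*k - 10) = (k - 5)*(k + 2)*(k + 2)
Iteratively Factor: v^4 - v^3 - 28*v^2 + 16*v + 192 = (v + 4)*(v^3 - 5*v^2 - 8*v + 48) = (v - 4)*(v + 4)*(v^2 - v - 12) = (v - 4)*(v + 3)*(v + 4)*(v - 4)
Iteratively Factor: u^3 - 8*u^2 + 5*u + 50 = (u - 5)*(u^2 - 3*u - 10) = (u - 5)*(u + 2)*(u - 5)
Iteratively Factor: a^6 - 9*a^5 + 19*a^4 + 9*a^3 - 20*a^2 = (a - 5)*(a^5 - 4*a^4 - a^3 + 4*a^2) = a*(a - 5)*(a^4 - 4*a^3 - a^2 + 4*a) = a*(a - 5)*(a - 1)*(a^3 - 3*a^2 - 4*a) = a^2*(a - 5)*(a - 1)*(a^2 - 3*a - 4) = a^2*(a - 5)*(a - 1)*(a + 1)*(a - 4)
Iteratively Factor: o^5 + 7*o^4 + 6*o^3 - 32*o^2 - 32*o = (o)*(o^4 + 7*o^3 + 6*o^2 - 32*o - 32) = o*(o + 4)*(o^3 + 3*o^2 - 6*o - 8) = o*(o + 1)*(o + 4)*(o^2 + 2*o - 8) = o*(o - 2)*(o + 1)*(o + 4)*(o + 4)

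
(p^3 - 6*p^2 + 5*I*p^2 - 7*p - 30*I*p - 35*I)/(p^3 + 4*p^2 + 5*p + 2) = (p^2 + p*(-7 + 5*I) - 35*I)/(p^2 + 3*p + 2)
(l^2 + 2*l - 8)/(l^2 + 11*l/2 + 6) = 2*(l - 2)/(2*l + 3)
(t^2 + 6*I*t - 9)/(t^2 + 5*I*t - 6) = (t + 3*I)/(t + 2*I)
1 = 1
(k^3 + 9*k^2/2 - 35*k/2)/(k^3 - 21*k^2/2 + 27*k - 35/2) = k*(k + 7)/(k^2 - 8*k + 7)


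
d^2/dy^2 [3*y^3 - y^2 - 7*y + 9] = 18*y - 2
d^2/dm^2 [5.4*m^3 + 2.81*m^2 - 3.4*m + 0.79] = 32.4*m + 5.62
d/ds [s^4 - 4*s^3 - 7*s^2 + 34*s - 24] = 4*s^3 - 12*s^2 - 14*s + 34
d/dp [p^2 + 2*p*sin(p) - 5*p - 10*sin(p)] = 2*p*cos(p) + 2*p + 2*sin(p) - 10*cos(p) - 5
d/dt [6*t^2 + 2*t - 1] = 12*t + 2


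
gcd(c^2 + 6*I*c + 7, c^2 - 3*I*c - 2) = c - I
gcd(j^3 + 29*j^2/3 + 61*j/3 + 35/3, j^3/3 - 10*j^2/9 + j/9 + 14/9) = j + 1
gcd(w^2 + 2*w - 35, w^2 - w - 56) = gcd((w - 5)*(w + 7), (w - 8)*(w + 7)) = w + 7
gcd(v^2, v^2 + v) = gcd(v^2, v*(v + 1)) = v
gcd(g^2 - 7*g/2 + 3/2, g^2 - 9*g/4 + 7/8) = g - 1/2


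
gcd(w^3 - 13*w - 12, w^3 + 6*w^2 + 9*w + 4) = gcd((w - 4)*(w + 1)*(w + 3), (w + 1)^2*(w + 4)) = w + 1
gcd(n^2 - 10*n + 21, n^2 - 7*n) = n - 7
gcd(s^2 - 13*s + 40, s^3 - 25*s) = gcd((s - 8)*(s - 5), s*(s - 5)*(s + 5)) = s - 5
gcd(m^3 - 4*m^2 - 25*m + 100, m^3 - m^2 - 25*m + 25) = m^2 - 25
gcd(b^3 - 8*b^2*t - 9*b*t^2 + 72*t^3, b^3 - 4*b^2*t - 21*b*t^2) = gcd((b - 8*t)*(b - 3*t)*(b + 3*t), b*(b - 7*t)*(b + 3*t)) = b + 3*t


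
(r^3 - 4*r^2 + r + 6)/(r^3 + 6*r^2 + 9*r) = (r^3 - 4*r^2 + r + 6)/(r*(r^2 + 6*r + 9))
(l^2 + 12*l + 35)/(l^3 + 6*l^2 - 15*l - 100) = (l + 7)/(l^2 + l - 20)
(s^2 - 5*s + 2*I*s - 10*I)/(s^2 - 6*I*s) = (s^2 + s*(-5 + 2*I) - 10*I)/(s*(s - 6*I))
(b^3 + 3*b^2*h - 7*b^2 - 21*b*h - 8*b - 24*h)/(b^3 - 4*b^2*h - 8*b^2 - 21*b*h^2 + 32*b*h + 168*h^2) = (b + 1)/(b - 7*h)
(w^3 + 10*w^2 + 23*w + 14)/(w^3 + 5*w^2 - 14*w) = (w^2 + 3*w + 2)/(w*(w - 2))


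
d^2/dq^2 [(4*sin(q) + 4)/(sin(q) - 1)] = -(8*sin(q) + 16)/(sin(q) - 1)^2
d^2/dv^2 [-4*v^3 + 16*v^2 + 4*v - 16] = 32 - 24*v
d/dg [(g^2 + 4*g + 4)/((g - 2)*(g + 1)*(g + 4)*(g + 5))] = 2*(-g^5 - 10*g^4 - 40*g^3 - 85*g^2 - 76*g - 4)/(g^8 + 16*g^7 + 82*g^6 + 68*g^5 - 607*g^4 - 1324*g^3 + 724*g^2 + 3040*g + 1600)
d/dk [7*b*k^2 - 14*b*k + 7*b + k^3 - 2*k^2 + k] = 14*b*k - 14*b + 3*k^2 - 4*k + 1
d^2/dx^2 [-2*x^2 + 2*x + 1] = -4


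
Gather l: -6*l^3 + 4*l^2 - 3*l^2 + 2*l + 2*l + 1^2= -6*l^3 + l^2 + 4*l + 1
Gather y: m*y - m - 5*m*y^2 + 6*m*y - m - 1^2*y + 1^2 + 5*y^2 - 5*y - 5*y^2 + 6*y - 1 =-5*m*y^2 + 7*m*y - 2*m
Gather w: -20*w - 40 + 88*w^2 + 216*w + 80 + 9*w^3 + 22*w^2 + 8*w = 9*w^3 + 110*w^2 + 204*w + 40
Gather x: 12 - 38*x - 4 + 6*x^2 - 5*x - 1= 6*x^2 - 43*x + 7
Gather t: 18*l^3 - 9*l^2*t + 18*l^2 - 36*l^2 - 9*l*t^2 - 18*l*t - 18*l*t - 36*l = 18*l^3 - 18*l^2 - 9*l*t^2 - 36*l + t*(-9*l^2 - 36*l)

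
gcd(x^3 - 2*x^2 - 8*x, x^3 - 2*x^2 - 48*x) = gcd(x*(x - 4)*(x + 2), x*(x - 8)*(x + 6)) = x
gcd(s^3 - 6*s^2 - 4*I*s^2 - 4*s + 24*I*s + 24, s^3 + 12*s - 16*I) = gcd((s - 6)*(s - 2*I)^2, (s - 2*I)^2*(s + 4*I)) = s^2 - 4*I*s - 4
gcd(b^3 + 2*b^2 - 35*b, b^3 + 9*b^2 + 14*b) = b^2 + 7*b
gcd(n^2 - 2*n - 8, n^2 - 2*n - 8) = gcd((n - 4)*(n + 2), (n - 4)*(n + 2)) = n^2 - 2*n - 8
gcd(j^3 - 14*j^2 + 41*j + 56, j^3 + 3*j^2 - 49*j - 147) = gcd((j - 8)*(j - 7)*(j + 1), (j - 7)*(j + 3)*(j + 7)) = j - 7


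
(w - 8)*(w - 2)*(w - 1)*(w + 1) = w^4 - 10*w^3 + 15*w^2 + 10*w - 16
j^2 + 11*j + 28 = (j + 4)*(j + 7)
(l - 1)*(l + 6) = l^2 + 5*l - 6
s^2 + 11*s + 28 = (s + 4)*(s + 7)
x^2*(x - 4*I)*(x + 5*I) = x^4 + I*x^3 + 20*x^2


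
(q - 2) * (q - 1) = q^2 - 3*q + 2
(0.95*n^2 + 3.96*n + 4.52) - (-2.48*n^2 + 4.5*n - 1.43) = 3.43*n^2 - 0.54*n + 5.95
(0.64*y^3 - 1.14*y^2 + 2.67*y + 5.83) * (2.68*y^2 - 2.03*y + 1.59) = 1.7152*y^5 - 4.3544*y^4 + 10.4874*y^3 + 8.3917*y^2 - 7.5896*y + 9.2697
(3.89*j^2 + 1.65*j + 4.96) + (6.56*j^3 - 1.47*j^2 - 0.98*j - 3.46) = 6.56*j^3 + 2.42*j^2 + 0.67*j + 1.5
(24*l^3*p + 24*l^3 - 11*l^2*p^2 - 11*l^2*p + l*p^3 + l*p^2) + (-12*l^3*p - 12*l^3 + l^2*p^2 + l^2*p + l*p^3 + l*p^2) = 12*l^3*p + 12*l^3 - 10*l^2*p^2 - 10*l^2*p + 2*l*p^3 + 2*l*p^2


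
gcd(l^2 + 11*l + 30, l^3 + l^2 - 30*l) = l + 6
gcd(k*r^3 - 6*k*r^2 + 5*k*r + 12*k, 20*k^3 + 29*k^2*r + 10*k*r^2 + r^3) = 1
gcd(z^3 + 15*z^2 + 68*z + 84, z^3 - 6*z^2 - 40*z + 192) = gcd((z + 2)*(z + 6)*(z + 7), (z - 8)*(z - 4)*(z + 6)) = z + 6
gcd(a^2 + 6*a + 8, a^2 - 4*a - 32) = a + 4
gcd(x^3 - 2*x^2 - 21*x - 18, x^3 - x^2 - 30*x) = x - 6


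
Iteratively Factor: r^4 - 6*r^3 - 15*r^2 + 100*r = (r - 5)*(r^3 - r^2 - 20*r) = r*(r - 5)*(r^2 - r - 20) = r*(r - 5)*(r + 4)*(r - 5)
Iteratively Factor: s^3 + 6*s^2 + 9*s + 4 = (s + 4)*(s^2 + 2*s + 1) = (s + 1)*(s + 4)*(s + 1)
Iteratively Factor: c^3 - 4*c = (c + 2)*(c^2 - 2*c) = (c - 2)*(c + 2)*(c)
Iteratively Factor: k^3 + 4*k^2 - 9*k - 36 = (k + 4)*(k^2 - 9) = (k - 3)*(k + 4)*(k + 3)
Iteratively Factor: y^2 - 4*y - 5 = (y + 1)*(y - 5)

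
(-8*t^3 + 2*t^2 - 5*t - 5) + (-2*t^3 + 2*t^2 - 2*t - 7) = -10*t^3 + 4*t^2 - 7*t - 12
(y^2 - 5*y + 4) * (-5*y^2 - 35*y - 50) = -5*y^4 - 10*y^3 + 105*y^2 + 110*y - 200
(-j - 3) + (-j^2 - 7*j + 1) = -j^2 - 8*j - 2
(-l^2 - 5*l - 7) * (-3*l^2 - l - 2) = 3*l^4 + 16*l^3 + 28*l^2 + 17*l + 14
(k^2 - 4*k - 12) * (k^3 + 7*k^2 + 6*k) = k^5 + 3*k^4 - 34*k^3 - 108*k^2 - 72*k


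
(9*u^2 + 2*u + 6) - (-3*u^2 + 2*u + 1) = 12*u^2 + 5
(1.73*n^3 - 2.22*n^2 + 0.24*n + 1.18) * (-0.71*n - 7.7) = -1.2283*n^4 - 11.7448*n^3 + 16.9236*n^2 - 2.6858*n - 9.086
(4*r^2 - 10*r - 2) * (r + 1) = 4*r^3 - 6*r^2 - 12*r - 2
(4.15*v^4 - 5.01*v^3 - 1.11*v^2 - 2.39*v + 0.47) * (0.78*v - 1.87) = 3.237*v^5 - 11.6683*v^4 + 8.5029*v^3 + 0.2115*v^2 + 4.8359*v - 0.8789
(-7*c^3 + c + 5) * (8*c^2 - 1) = -56*c^5 + 15*c^3 + 40*c^2 - c - 5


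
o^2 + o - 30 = (o - 5)*(o + 6)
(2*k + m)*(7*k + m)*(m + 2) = 14*k^2*m + 28*k^2 + 9*k*m^2 + 18*k*m + m^3 + 2*m^2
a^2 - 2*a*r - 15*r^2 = (a - 5*r)*(a + 3*r)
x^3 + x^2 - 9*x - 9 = (x - 3)*(x + 1)*(x + 3)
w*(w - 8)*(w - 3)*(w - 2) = w^4 - 13*w^3 + 46*w^2 - 48*w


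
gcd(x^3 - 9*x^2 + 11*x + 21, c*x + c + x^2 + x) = x + 1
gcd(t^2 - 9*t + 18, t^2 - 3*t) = t - 3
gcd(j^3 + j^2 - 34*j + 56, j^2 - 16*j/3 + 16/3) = j - 4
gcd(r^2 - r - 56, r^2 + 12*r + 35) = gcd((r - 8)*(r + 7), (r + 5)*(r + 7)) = r + 7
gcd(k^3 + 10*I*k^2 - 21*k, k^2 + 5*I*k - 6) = k + 3*I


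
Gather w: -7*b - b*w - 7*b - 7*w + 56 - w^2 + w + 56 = -14*b - w^2 + w*(-b - 6) + 112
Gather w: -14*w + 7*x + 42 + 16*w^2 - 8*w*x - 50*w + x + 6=16*w^2 + w*(-8*x - 64) + 8*x + 48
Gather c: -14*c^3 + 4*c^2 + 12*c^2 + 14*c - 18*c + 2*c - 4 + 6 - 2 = -14*c^3 + 16*c^2 - 2*c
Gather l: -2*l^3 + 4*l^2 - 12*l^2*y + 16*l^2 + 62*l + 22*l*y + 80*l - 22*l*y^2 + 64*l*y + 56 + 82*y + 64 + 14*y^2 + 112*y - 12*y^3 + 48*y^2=-2*l^3 + l^2*(20 - 12*y) + l*(-22*y^2 + 86*y + 142) - 12*y^3 + 62*y^2 + 194*y + 120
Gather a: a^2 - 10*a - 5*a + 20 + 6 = a^2 - 15*a + 26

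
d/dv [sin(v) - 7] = cos(v)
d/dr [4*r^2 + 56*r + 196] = 8*r + 56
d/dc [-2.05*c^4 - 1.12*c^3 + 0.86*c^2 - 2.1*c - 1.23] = -8.2*c^3 - 3.36*c^2 + 1.72*c - 2.1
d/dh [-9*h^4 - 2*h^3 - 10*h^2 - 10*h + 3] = -36*h^3 - 6*h^2 - 20*h - 10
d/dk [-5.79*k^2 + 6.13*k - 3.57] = 6.13 - 11.58*k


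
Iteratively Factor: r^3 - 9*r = (r + 3)*(r^2 - 3*r) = (r - 3)*(r + 3)*(r)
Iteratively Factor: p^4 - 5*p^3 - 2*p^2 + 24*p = (p + 2)*(p^3 - 7*p^2 + 12*p) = (p - 4)*(p + 2)*(p^2 - 3*p) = p*(p - 4)*(p + 2)*(p - 3)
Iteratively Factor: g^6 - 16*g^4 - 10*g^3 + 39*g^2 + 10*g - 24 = (g + 2)*(g^5 - 2*g^4 - 12*g^3 + 14*g^2 + 11*g - 12) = (g + 2)*(g + 3)*(g^4 - 5*g^3 + 3*g^2 + 5*g - 4) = (g + 1)*(g + 2)*(g + 3)*(g^3 - 6*g^2 + 9*g - 4) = (g - 1)*(g + 1)*(g + 2)*(g + 3)*(g^2 - 5*g + 4) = (g - 1)^2*(g + 1)*(g + 2)*(g + 3)*(g - 4)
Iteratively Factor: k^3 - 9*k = (k)*(k^2 - 9) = k*(k + 3)*(k - 3)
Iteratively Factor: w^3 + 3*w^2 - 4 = (w + 2)*(w^2 + w - 2) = (w + 2)^2*(w - 1)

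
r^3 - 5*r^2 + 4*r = r*(r - 4)*(r - 1)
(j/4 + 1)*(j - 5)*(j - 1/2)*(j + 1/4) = j^4/4 - 5*j^3/16 - 159*j^2/32 + 41*j/32 + 5/8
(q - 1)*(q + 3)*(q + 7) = q^3 + 9*q^2 + 11*q - 21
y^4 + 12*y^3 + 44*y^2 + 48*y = y*(y + 2)*(y + 4)*(y + 6)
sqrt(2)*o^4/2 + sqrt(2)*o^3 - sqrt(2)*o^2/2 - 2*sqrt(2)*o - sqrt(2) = (o + 1)*(o - sqrt(2))*(o + sqrt(2))*(sqrt(2)*o/2 + sqrt(2)/2)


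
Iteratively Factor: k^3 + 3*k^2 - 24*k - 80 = (k + 4)*(k^2 - k - 20) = (k - 5)*(k + 4)*(k + 4)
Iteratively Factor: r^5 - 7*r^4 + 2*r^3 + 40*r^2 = (r + 2)*(r^4 - 9*r^3 + 20*r^2) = (r - 5)*(r + 2)*(r^3 - 4*r^2) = r*(r - 5)*(r + 2)*(r^2 - 4*r) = r*(r - 5)*(r - 4)*(r + 2)*(r)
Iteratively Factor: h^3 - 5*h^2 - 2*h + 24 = (h + 2)*(h^2 - 7*h + 12) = (h - 3)*(h + 2)*(h - 4)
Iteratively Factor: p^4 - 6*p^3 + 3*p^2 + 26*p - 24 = (p - 1)*(p^3 - 5*p^2 - 2*p + 24) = (p - 1)*(p + 2)*(p^2 - 7*p + 12) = (p - 4)*(p - 1)*(p + 2)*(p - 3)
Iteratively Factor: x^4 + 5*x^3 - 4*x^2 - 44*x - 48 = (x + 2)*(x^3 + 3*x^2 - 10*x - 24) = (x + 2)^2*(x^2 + x - 12) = (x - 3)*(x + 2)^2*(x + 4)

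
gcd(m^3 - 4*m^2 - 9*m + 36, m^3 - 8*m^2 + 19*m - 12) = m^2 - 7*m + 12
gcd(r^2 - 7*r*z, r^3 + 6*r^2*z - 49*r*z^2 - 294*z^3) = -r + 7*z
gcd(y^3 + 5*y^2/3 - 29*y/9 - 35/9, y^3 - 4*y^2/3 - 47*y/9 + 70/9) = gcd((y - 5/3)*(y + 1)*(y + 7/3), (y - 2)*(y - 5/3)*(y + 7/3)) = y^2 + 2*y/3 - 35/9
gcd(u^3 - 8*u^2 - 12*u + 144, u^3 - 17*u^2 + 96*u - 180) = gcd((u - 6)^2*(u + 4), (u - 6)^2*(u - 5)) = u^2 - 12*u + 36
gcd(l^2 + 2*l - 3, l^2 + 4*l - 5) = l - 1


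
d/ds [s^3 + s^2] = s*(3*s + 2)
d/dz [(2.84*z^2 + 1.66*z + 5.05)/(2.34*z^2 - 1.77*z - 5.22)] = (-8.9112*z^2 - 53.2836*z + 0.273300000000001)/(5.4756*z^4 - 8.2836*z^3 - 21.2967*z^2 + 18.4788*z + 27.2484)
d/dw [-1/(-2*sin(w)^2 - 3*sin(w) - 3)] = -(4*sin(w) + 3)*cos(w)/(3*sin(w) - cos(2*w) + 4)^2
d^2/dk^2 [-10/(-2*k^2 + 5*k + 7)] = 20*(4*k^2 - 10*k - (4*k - 5)^2 - 14)/(-2*k^2 + 5*k + 7)^3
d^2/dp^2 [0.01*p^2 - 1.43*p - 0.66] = 0.0200000000000000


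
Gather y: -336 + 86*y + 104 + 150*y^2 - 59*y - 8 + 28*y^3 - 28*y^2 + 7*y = 28*y^3 + 122*y^2 + 34*y - 240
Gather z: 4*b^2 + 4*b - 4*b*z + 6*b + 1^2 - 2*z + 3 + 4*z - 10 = 4*b^2 + 10*b + z*(2 - 4*b) - 6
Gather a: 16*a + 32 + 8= 16*a + 40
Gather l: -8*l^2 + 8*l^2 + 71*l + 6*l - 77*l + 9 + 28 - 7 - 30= 0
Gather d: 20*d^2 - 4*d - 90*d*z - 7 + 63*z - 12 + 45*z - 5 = 20*d^2 + d*(-90*z - 4) + 108*z - 24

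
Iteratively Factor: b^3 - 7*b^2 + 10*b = (b)*(b^2 - 7*b + 10) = b*(b - 2)*(b - 5)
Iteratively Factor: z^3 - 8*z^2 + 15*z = (z - 5)*(z^2 - 3*z) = (z - 5)*(z - 3)*(z)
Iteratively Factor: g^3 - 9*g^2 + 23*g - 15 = (g - 3)*(g^2 - 6*g + 5) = (g - 3)*(g - 1)*(g - 5)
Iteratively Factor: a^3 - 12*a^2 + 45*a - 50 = (a - 5)*(a^2 - 7*a + 10) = (a - 5)^2*(a - 2)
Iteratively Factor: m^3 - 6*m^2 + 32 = (m + 2)*(m^2 - 8*m + 16) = (m - 4)*(m + 2)*(m - 4)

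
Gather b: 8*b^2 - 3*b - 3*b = 8*b^2 - 6*b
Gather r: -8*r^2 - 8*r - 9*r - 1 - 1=-8*r^2 - 17*r - 2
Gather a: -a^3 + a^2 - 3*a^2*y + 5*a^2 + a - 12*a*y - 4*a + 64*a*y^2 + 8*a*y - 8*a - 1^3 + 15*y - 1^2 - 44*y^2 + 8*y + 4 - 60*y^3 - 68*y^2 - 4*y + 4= -a^3 + a^2*(6 - 3*y) + a*(64*y^2 - 4*y - 11) - 60*y^3 - 112*y^2 + 19*y + 6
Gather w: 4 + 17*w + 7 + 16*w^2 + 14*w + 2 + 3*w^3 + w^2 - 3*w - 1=3*w^3 + 17*w^2 + 28*w + 12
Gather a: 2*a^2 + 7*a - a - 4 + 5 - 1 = 2*a^2 + 6*a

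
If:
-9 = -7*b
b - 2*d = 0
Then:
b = 9/7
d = 9/14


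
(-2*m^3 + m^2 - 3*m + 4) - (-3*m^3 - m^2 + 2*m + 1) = m^3 + 2*m^2 - 5*m + 3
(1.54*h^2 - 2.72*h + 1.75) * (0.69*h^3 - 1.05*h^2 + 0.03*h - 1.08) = 1.0626*h^5 - 3.4938*h^4 + 4.1097*h^3 - 3.5823*h^2 + 2.9901*h - 1.89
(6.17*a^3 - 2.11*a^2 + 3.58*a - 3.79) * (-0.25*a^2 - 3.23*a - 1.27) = -1.5425*a^5 - 19.4016*a^4 - 1.9156*a^3 - 7.9362*a^2 + 7.6951*a + 4.8133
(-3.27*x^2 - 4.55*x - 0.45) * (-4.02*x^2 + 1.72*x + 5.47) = 13.1454*x^4 + 12.6666*x^3 - 23.9039*x^2 - 25.6625*x - 2.4615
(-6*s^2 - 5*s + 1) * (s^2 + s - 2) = -6*s^4 - 11*s^3 + 8*s^2 + 11*s - 2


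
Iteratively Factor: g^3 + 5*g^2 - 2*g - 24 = (g + 3)*(g^2 + 2*g - 8) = (g - 2)*(g + 3)*(g + 4)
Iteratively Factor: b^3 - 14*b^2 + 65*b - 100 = (b - 5)*(b^2 - 9*b + 20) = (b - 5)*(b - 4)*(b - 5)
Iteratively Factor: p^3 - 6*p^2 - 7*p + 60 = (p - 4)*(p^2 - 2*p - 15) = (p - 5)*(p - 4)*(p + 3)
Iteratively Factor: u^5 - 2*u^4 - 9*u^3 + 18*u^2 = (u + 3)*(u^4 - 5*u^3 + 6*u^2) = u*(u + 3)*(u^3 - 5*u^2 + 6*u) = u*(u - 3)*(u + 3)*(u^2 - 2*u) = u^2*(u - 3)*(u + 3)*(u - 2)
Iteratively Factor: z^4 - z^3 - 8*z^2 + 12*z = (z - 2)*(z^3 + z^2 - 6*z) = (z - 2)*(z + 3)*(z^2 - 2*z) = z*(z - 2)*(z + 3)*(z - 2)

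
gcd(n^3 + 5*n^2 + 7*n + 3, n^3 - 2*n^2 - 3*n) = n + 1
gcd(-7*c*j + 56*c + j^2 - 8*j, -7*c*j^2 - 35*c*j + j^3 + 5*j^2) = 7*c - j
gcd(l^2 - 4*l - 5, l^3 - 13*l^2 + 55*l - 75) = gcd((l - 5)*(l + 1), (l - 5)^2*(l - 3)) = l - 5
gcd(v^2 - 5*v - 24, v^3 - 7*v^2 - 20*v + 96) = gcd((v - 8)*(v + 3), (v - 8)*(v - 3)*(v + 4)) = v - 8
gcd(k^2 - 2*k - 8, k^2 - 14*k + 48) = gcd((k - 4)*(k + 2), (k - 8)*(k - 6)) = 1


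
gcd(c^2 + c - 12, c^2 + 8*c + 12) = 1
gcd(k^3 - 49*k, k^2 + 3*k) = k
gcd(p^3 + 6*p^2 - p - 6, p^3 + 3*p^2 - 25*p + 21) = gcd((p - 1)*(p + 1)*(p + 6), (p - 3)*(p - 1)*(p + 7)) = p - 1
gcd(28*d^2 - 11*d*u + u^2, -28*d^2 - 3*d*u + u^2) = -7*d + u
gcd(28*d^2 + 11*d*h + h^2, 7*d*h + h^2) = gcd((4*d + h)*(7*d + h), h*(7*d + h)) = 7*d + h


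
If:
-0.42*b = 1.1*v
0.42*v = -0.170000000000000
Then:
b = 1.06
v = -0.40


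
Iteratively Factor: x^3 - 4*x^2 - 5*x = (x + 1)*(x^2 - 5*x) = (x - 5)*(x + 1)*(x)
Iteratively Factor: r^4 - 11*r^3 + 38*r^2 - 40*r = (r - 4)*(r^3 - 7*r^2 + 10*r) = (r - 4)*(r - 2)*(r^2 - 5*r) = (r - 5)*(r - 4)*(r - 2)*(r)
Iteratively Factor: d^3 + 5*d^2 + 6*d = (d + 3)*(d^2 + 2*d) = d*(d + 3)*(d + 2)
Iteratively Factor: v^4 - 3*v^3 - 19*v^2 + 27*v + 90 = (v + 3)*(v^3 - 6*v^2 - v + 30) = (v + 2)*(v + 3)*(v^2 - 8*v + 15) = (v - 3)*(v + 2)*(v + 3)*(v - 5)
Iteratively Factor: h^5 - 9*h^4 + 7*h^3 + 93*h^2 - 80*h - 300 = (h - 5)*(h^4 - 4*h^3 - 13*h^2 + 28*h + 60) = (h - 5)*(h - 3)*(h^3 - h^2 - 16*h - 20) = (h - 5)*(h - 3)*(h + 2)*(h^2 - 3*h - 10) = (h - 5)^2*(h - 3)*(h + 2)*(h + 2)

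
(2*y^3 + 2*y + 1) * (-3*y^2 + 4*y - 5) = -6*y^5 + 8*y^4 - 16*y^3 + 5*y^2 - 6*y - 5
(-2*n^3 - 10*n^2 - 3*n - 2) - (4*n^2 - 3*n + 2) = -2*n^3 - 14*n^2 - 4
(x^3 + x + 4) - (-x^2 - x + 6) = x^3 + x^2 + 2*x - 2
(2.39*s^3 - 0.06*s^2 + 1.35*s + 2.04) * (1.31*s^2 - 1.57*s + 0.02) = 3.1309*s^5 - 3.8309*s^4 + 1.9105*s^3 + 0.5517*s^2 - 3.1758*s + 0.0408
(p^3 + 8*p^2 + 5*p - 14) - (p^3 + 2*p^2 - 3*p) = 6*p^2 + 8*p - 14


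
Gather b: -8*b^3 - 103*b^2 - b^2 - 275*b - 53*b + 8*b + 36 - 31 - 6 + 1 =-8*b^3 - 104*b^2 - 320*b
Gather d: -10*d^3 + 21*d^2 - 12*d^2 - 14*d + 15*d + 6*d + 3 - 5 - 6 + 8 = -10*d^3 + 9*d^2 + 7*d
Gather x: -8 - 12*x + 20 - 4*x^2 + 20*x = -4*x^2 + 8*x + 12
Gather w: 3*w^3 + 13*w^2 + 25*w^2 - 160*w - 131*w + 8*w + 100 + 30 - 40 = 3*w^3 + 38*w^2 - 283*w + 90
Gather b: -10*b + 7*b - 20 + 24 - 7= -3*b - 3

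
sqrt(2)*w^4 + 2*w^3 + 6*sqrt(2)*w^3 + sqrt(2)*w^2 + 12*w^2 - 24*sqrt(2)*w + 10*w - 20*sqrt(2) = (w + 5)*(w - sqrt(2))*(w + 2*sqrt(2))*(sqrt(2)*w + sqrt(2))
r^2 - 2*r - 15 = (r - 5)*(r + 3)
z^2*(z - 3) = z^3 - 3*z^2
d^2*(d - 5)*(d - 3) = d^4 - 8*d^3 + 15*d^2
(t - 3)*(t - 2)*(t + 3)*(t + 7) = t^4 + 5*t^3 - 23*t^2 - 45*t + 126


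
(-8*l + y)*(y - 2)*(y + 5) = -8*l*y^2 - 24*l*y + 80*l + y^3 + 3*y^2 - 10*y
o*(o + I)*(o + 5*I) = o^3 + 6*I*o^2 - 5*o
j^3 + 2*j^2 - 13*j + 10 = (j - 2)*(j - 1)*(j + 5)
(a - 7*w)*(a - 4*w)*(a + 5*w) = a^3 - 6*a^2*w - 27*a*w^2 + 140*w^3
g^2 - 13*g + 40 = (g - 8)*(g - 5)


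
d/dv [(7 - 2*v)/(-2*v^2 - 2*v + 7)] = 4*v*(7 - v)/(4*v^4 + 8*v^3 - 24*v^2 - 28*v + 49)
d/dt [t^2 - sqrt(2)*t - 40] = 2*t - sqrt(2)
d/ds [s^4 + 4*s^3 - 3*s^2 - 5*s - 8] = 4*s^3 + 12*s^2 - 6*s - 5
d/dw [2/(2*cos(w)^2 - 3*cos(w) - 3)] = 2*(4*cos(w) - 3)*sin(w)/(3*cos(w) - cos(2*w) + 2)^2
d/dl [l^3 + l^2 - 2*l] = 3*l^2 + 2*l - 2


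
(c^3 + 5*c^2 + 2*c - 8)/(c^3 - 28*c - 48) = (c - 1)/(c - 6)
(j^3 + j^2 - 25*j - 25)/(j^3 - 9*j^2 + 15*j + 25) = (j + 5)/(j - 5)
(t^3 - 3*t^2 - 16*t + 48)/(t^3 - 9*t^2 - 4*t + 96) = (t^2 + t - 12)/(t^2 - 5*t - 24)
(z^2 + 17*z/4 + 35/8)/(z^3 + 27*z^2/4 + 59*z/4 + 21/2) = (z + 5/2)/(z^2 + 5*z + 6)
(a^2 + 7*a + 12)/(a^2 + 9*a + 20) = (a + 3)/(a + 5)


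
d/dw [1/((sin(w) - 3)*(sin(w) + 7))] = -2*(sin(w) + 2)*cos(w)/((sin(w) - 3)^2*(sin(w) + 7)^2)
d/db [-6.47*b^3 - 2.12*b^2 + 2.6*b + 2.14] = -19.41*b^2 - 4.24*b + 2.6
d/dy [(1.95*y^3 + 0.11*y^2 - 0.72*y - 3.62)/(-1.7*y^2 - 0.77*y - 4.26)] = (-3.315*y^4 - 3.003*y^3 - 26.2297*y^2 - 13.2452*y + 0.279799999999999)/(2.89*y^4 + 2.618*y^3 + 15.0769*y^2 + 6.5604*y + 18.1476)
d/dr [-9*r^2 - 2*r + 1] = -18*r - 2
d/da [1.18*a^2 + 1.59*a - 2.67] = 2.36*a + 1.59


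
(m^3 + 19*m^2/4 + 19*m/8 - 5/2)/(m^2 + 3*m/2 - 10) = (8*m^2 + 6*m - 5)/(4*(2*m - 5))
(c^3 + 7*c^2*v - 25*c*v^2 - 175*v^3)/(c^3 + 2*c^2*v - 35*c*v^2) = (c + 5*v)/c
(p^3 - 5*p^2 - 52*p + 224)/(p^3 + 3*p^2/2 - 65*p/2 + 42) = 2*(p - 8)/(2*p - 3)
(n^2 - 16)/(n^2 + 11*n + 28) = (n - 4)/(n + 7)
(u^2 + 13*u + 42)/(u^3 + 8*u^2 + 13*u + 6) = (u + 7)/(u^2 + 2*u + 1)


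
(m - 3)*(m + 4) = m^2 + m - 12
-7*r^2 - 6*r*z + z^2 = (-7*r + z)*(r + z)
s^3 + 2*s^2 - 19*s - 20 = (s - 4)*(s + 1)*(s + 5)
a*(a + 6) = a^2 + 6*a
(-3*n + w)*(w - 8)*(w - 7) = -3*n*w^2 + 45*n*w - 168*n + w^3 - 15*w^2 + 56*w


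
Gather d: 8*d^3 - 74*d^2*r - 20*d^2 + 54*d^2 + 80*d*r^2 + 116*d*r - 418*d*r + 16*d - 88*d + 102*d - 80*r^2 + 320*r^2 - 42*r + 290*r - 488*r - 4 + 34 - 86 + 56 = 8*d^3 + d^2*(34 - 74*r) + d*(80*r^2 - 302*r + 30) + 240*r^2 - 240*r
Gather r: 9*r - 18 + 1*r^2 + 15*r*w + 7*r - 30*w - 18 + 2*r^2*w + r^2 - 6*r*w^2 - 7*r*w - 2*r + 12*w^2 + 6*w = r^2*(2*w + 2) + r*(-6*w^2 + 8*w + 14) + 12*w^2 - 24*w - 36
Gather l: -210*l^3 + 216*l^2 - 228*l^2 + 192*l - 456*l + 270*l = -210*l^3 - 12*l^2 + 6*l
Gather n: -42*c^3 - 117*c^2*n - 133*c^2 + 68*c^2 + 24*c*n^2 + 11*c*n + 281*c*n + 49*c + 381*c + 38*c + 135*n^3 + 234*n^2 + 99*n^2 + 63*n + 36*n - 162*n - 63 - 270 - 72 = -42*c^3 - 65*c^2 + 468*c + 135*n^3 + n^2*(24*c + 333) + n*(-117*c^2 + 292*c - 63) - 405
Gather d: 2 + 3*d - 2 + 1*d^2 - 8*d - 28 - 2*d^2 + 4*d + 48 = -d^2 - d + 20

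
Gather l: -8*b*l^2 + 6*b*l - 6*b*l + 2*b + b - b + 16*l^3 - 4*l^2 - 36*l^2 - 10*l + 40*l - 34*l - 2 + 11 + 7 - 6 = 2*b + 16*l^3 + l^2*(-8*b - 40) - 4*l + 10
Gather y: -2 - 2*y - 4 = -2*y - 6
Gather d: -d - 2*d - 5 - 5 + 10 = -3*d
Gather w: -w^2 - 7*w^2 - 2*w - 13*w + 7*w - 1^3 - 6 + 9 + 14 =-8*w^2 - 8*w + 16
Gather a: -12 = -12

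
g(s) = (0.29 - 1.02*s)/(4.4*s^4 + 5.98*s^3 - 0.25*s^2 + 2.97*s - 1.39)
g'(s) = (0.29 - 1.02*s)*(-17.6*s^3 - 17.94*s^2 + 0.5*s - 2.97)/(4.4*s^4 + 5.98*s^3 - 0.25*s^2 + 2.97*s - 1.39)^2 - 1.02/(4.4*s^4 + 5.98*s^3 - 0.25*s^2 + 2.97*s - 1.39)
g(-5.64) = 0.00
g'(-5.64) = 0.00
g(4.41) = -0.00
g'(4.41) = 0.00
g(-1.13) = -0.22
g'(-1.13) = 0.12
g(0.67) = -0.12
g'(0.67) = 0.30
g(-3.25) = 0.01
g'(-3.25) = 0.02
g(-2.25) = 0.07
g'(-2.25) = 0.19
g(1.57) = -0.02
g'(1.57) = 0.04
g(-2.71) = 0.03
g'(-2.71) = 0.05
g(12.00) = -0.00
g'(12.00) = 0.00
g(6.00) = -0.00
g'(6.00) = 0.00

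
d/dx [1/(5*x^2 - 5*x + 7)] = 5*(1 - 2*x)/(5*x^2 - 5*x + 7)^2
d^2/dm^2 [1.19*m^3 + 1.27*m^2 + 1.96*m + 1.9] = 7.14*m + 2.54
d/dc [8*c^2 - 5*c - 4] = 16*c - 5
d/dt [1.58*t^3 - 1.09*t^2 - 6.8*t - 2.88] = 4.74*t^2 - 2.18*t - 6.8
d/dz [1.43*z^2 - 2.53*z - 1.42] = 2.86*z - 2.53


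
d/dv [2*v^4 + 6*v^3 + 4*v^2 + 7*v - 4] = 8*v^3 + 18*v^2 + 8*v + 7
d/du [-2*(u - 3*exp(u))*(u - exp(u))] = 8*u*exp(u) - 4*u - 12*exp(2*u) + 8*exp(u)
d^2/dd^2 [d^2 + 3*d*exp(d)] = 3*d*exp(d) + 6*exp(d) + 2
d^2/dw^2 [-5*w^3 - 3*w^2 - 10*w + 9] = -30*w - 6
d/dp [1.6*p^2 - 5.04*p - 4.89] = 3.2*p - 5.04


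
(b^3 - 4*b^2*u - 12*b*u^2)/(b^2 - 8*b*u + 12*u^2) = b*(-b - 2*u)/(-b + 2*u)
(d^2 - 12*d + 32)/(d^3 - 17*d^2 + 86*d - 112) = (d - 4)/(d^2 - 9*d + 14)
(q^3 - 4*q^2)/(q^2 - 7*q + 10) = q^2*(q - 4)/(q^2 - 7*q + 10)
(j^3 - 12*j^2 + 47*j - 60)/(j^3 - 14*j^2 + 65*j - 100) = (j - 3)/(j - 5)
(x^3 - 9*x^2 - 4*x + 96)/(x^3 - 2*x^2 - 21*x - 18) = (x^2 - 12*x + 32)/(x^2 - 5*x - 6)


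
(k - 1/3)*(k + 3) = k^2 + 8*k/3 - 1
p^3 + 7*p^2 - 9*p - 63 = (p - 3)*(p + 3)*(p + 7)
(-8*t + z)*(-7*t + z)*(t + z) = 56*t^3 + 41*t^2*z - 14*t*z^2 + z^3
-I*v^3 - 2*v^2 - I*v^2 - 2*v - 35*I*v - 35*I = (v - 7*I)*(v + 5*I)*(-I*v - I)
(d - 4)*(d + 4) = d^2 - 16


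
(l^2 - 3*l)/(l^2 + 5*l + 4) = l*(l - 3)/(l^2 + 5*l + 4)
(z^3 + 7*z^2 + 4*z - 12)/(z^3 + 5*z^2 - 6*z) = (z + 2)/z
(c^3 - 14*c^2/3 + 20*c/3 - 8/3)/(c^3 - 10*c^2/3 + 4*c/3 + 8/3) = (3*c - 2)/(3*c + 2)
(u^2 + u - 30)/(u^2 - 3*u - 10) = (u + 6)/(u + 2)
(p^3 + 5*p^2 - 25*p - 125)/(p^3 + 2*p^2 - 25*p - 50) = (p + 5)/(p + 2)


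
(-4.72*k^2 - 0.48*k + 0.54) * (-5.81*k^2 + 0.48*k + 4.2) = 27.4232*k^4 + 0.5232*k^3 - 23.1918*k^2 - 1.7568*k + 2.268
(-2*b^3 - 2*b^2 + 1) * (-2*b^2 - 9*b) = 4*b^5 + 22*b^4 + 18*b^3 - 2*b^2 - 9*b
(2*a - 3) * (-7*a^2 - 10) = -14*a^3 + 21*a^2 - 20*a + 30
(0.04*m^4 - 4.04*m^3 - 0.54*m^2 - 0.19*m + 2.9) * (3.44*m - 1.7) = 0.1376*m^5 - 13.9656*m^4 + 5.0104*m^3 + 0.2644*m^2 + 10.299*m - 4.93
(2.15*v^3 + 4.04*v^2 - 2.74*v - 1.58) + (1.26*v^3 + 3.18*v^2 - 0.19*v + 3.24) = 3.41*v^3 + 7.22*v^2 - 2.93*v + 1.66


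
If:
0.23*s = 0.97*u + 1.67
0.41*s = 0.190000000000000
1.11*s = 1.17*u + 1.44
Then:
No Solution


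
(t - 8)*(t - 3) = t^2 - 11*t + 24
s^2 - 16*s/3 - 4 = (s - 6)*(s + 2/3)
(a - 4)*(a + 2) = a^2 - 2*a - 8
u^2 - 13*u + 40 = (u - 8)*(u - 5)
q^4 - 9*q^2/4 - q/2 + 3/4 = (q - 3/2)*(q - 1/2)*(q + 1)^2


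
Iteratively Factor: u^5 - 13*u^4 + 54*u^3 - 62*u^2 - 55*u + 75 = (u - 5)*(u^4 - 8*u^3 + 14*u^2 + 8*u - 15) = (u - 5)*(u - 1)*(u^3 - 7*u^2 + 7*u + 15) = (u - 5)*(u - 3)*(u - 1)*(u^2 - 4*u - 5) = (u - 5)*(u - 3)*(u - 1)*(u + 1)*(u - 5)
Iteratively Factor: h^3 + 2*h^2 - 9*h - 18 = (h - 3)*(h^2 + 5*h + 6) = (h - 3)*(h + 3)*(h + 2)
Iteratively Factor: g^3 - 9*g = (g + 3)*(g^2 - 3*g) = g*(g + 3)*(g - 3)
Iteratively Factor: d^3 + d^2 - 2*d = (d + 2)*(d^2 - d) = d*(d + 2)*(d - 1)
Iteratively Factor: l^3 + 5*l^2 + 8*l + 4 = (l + 2)*(l^2 + 3*l + 2) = (l + 1)*(l + 2)*(l + 2)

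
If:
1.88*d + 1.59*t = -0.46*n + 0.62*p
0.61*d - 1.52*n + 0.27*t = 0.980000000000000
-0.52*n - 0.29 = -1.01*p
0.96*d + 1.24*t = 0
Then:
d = 0.39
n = -0.54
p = 0.01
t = -0.30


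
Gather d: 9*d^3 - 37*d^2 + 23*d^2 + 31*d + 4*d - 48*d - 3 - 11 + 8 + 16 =9*d^3 - 14*d^2 - 13*d + 10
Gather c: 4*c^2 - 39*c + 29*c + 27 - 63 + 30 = 4*c^2 - 10*c - 6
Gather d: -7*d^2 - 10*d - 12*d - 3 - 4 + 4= -7*d^2 - 22*d - 3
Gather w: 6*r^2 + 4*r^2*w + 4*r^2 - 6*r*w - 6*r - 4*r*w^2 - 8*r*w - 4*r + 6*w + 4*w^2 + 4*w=10*r^2 - 10*r + w^2*(4 - 4*r) + w*(4*r^2 - 14*r + 10)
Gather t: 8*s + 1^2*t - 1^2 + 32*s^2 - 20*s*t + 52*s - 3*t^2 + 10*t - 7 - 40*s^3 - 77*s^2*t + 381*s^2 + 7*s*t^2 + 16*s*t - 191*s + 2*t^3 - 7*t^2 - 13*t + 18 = -40*s^3 + 413*s^2 - 131*s + 2*t^3 + t^2*(7*s - 10) + t*(-77*s^2 - 4*s - 2) + 10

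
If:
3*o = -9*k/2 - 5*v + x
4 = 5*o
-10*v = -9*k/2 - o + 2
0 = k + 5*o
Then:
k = -4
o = 4/5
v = -48/25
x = -126/5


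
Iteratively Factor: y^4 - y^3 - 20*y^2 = (y)*(y^3 - y^2 - 20*y) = y^2*(y^2 - y - 20) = y^2*(y - 5)*(y + 4)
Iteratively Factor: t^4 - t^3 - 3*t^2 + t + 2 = (t - 1)*(t^3 - 3*t - 2) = (t - 1)*(t + 1)*(t^2 - t - 2) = (t - 1)*(t + 1)^2*(t - 2)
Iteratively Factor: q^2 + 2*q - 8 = (q - 2)*(q + 4)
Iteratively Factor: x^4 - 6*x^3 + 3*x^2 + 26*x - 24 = (x - 1)*(x^3 - 5*x^2 - 2*x + 24) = (x - 4)*(x - 1)*(x^2 - x - 6) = (x - 4)*(x - 3)*(x - 1)*(x + 2)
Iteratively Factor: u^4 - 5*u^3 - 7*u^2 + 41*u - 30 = (u - 5)*(u^3 - 7*u + 6) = (u - 5)*(u - 2)*(u^2 + 2*u - 3) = (u - 5)*(u - 2)*(u + 3)*(u - 1)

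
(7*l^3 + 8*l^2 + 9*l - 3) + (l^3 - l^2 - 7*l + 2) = 8*l^3 + 7*l^2 + 2*l - 1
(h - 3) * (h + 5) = h^2 + 2*h - 15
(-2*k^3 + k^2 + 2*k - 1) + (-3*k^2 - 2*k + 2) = -2*k^3 - 2*k^2 + 1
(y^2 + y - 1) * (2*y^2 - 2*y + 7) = 2*y^4 + 3*y^2 + 9*y - 7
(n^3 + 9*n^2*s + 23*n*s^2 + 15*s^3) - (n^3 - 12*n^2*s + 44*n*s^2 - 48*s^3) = 21*n^2*s - 21*n*s^2 + 63*s^3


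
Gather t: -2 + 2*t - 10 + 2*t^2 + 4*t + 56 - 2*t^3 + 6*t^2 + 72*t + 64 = -2*t^3 + 8*t^2 + 78*t + 108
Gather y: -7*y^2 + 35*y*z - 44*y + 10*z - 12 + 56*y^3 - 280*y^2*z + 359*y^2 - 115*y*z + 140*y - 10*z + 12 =56*y^3 + y^2*(352 - 280*z) + y*(96 - 80*z)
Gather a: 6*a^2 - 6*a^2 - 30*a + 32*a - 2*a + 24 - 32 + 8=0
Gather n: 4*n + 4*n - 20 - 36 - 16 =8*n - 72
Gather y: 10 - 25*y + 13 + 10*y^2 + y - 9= 10*y^2 - 24*y + 14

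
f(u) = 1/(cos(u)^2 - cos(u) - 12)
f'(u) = (2*sin(u)*cos(u) - sin(u))/(cos(u)^2 - cos(u) - 12)^2 = (2*cos(u) - 1)*sin(u)/(sin(u)^2 + cos(u) + 11)^2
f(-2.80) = -0.10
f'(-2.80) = 0.01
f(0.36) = -0.08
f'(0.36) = 0.00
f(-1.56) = -0.08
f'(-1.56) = 0.01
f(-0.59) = -0.08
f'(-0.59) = -0.00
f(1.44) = -0.08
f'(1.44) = -0.00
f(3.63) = -0.10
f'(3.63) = 0.01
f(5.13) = -0.08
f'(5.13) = 0.00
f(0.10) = -0.08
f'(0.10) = 0.00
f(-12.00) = -0.08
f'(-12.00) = 0.00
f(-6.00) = -0.08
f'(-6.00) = 0.00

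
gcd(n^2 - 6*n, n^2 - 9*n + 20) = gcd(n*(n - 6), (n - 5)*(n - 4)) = 1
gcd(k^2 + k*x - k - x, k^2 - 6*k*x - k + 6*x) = k - 1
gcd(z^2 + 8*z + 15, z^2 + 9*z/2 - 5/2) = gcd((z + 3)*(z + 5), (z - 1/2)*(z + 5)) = z + 5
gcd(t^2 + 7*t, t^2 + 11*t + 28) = t + 7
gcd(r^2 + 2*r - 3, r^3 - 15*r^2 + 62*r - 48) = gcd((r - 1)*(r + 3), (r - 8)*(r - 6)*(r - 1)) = r - 1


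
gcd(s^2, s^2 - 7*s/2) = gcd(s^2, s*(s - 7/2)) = s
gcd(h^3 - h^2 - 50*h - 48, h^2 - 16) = 1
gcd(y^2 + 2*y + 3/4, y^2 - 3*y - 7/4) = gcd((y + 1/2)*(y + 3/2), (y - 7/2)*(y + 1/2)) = y + 1/2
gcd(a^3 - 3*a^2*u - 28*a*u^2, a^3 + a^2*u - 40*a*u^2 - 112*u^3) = -a^2 + 3*a*u + 28*u^2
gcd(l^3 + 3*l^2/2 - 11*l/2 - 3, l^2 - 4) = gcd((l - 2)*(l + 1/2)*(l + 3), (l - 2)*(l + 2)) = l - 2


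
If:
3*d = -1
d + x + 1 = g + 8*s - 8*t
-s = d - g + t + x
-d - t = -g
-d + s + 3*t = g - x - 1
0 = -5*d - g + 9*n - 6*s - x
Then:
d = -1/3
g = -7/6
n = -149/243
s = -29/54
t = -5/6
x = 29/54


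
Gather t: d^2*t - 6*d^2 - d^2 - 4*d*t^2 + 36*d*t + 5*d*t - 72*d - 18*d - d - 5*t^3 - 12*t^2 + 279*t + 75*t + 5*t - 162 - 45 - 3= -7*d^2 - 91*d - 5*t^3 + t^2*(-4*d - 12) + t*(d^2 + 41*d + 359) - 210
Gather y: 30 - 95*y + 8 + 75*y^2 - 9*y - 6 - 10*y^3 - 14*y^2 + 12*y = -10*y^3 + 61*y^2 - 92*y + 32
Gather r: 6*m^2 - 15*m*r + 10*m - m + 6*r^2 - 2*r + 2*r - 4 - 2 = 6*m^2 - 15*m*r + 9*m + 6*r^2 - 6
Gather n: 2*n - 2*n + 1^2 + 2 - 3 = 0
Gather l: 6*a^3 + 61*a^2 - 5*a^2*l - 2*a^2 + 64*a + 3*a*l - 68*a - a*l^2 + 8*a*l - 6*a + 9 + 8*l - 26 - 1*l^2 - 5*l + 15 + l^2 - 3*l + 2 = 6*a^3 + 59*a^2 - a*l^2 - 10*a + l*(-5*a^2 + 11*a)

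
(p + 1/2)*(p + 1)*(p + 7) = p^3 + 17*p^2/2 + 11*p + 7/2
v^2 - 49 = (v - 7)*(v + 7)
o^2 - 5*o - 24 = (o - 8)*(o + 3)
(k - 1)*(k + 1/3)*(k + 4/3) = k^3 + 2*k^2/3 - 11*k/9 - 4/9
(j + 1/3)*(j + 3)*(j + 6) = j^3 + 28*j^2/3 + 21*j + 6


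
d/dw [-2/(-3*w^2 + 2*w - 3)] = 4*(1 - 3*w)/(3*w^2 - 2*w + 3)^2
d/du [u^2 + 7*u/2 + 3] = 2*u + 7/2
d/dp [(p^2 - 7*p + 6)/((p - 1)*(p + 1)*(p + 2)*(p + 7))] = 2*(-p^3 + 4*p^2 + 60*p + 76)/(p^6 + 20*p^5 + 146*p^4 + 488*p^3 + 809*p^2 + 644*p + 196)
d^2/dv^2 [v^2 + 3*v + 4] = 2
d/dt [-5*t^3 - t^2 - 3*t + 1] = -15*t^2 - 2*t - 3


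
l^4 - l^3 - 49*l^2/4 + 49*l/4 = l*(l - 7/2)*(l - 1)*(l + 7/2)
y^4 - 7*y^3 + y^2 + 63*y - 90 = (y - 5)*(y - 3)*(y - 2)*(y + 3)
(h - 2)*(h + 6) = h^2 + 4*h - 12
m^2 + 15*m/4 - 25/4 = (m - 5/4)*(m + 5)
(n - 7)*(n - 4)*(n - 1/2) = n^3 - 23*n^2/2 + 67*n/2 - 14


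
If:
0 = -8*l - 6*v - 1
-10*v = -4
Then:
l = -17/40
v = 2/5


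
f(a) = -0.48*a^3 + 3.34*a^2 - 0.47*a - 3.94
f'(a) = -1.44*a^2 + 6.68*a - 0.47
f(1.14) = -0.85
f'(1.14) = 5.27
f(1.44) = 0.88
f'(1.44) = 6.16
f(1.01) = -1.50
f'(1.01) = 4.81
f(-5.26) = 160.80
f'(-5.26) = -75.45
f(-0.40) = -3.19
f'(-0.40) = -3.37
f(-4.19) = 91.98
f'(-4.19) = -53.74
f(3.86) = 16.40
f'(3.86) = 3.86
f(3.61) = 15.31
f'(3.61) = 4.88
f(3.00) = 11.75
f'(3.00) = 6.61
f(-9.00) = 620.75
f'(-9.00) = -177.23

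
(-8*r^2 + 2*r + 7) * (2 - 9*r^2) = 72*r^4 - 18*r^3 - 79*r^2 + 4*r + 14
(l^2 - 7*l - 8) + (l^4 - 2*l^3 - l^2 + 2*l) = l^4 - 2*l^3 - 5*l - 8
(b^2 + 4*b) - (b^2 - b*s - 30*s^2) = b*s + 4*b + 30*s^2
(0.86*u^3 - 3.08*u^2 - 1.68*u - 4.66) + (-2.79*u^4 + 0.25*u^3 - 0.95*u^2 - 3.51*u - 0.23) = -2.79*u^4 + 1.11*u^3 - 4.03*u^2 - 5.19*u - 4.89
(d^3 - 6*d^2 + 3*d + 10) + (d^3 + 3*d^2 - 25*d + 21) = 2*d^3 - 3*d^2 - 22*d + 31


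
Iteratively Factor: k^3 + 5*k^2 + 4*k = (k + 1)*(k^2 + 4*k) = k*(k + 1)*(k + 4)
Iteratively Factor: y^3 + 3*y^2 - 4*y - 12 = (y + 2)*(y^2 + y - 6) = (y - 2)*(y + 2)*(y + 3)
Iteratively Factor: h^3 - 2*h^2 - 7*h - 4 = (h - 4)*(h^2 + 2*h + 1) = (h - 4)*(h + 1)*(h + 1)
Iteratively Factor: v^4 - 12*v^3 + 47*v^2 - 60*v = (v - 5)*(v^3 - 7*v^2 + 12*v) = v*(v - 5)*(v^2 - 7*v + 12) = v*(v - 5)*(v - 4)*(v - 3)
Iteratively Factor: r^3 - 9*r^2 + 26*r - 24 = (r - 4)*(r^2 - 5*r + 6) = (r - 4)*(r - 3)*(r - 2)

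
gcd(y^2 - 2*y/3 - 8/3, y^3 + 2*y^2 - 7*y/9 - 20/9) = y + 4/3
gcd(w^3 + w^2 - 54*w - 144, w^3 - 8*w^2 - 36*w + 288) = w^2 - 2*w - 48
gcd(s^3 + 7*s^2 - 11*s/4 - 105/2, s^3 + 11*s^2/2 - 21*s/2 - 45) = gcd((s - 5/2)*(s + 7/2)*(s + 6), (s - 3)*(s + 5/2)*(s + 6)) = s + 6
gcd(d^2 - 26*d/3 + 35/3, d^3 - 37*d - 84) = d - 7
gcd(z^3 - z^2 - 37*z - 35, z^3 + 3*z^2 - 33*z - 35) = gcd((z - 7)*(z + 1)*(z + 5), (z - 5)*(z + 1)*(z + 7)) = z + 1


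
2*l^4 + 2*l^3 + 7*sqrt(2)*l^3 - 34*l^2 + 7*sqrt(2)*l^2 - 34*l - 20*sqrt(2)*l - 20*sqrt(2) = (l - 2*sqrt(2))*(l + 5*sqrt(2))*(sqrt(2)*l + 1)*(sqrt(2)*l + sqrt(2))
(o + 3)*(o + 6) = o^2 + 9*o + 18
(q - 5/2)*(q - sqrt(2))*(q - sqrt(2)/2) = q^3 - 5*q^2/2 - 3*sqrt(2)*q^2/2 + q + 15*sqrt(2)*q/4 - 5/2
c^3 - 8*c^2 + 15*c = c*(c - 5)*(c - 3)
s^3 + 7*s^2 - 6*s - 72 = (s - 3)*(s + 4)*(s + 6)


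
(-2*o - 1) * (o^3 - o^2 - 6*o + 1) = -2*o^4 + o^3 + 13*o^2 + 4*o - 1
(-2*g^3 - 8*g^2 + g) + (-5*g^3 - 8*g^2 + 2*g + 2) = -7*g^3 - 16*g^2 + 3*g + 2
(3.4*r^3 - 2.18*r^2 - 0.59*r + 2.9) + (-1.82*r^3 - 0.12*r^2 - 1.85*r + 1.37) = 1.58*r^3 - 2.3*r^2 - 2.44*r + 4.27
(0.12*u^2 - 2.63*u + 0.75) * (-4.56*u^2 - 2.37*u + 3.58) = -0.5472*u^4 + 11.7084*u^3 + 3.2427*u^2 - 11.1929*u + 2.685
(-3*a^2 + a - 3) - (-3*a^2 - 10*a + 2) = 11*a - 5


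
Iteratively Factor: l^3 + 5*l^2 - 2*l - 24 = (l + 3)*(l^2 + 2*l - 8) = (l + 3)*(l + 4)*(l - 2)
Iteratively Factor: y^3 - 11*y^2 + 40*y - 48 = (y - 4)*(y^2 - 7*y + 12) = (y - 4)*(y - 3)*(y - 4)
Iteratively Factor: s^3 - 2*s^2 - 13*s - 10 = (s - 5)*(s^2 + 3*s + 2) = (s - 5)*(s + 2)*(s + 1)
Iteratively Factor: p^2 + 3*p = (p)*(p + 3)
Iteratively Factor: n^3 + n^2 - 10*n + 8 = (n + 4)*(n^2 - 3*n + 2) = (n - 1)*(n + 4)*(n - 2)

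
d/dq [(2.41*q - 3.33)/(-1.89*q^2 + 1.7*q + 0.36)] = (4.5549*q^2 - 12.5874*q + 6.5286)/(3.5721*q^4 - 6.426*q^3 + 1.5292*q^2 + 1.224*q + 0.1296)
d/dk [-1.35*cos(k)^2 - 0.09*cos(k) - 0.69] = (2.7*cos(k) + 0.09)*sin(k)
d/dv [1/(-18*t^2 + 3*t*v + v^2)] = (-3*t - 2*v)/(-18*t^2 + 3*t*v + v^2)^2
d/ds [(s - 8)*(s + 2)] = 2*s - 6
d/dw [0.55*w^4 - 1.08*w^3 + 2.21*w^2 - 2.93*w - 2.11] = 2.2*w^3 - 3.24*w^2 + 4.42*w - 2.93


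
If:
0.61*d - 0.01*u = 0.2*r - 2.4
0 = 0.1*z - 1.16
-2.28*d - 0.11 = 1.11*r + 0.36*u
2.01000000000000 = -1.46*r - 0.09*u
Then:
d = -4.54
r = -3.86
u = 40.36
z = 11.60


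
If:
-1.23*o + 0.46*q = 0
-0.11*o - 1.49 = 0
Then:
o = -13.55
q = -36.22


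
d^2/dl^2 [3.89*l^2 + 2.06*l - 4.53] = 7.78000000000000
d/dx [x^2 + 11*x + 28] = 2*x + 11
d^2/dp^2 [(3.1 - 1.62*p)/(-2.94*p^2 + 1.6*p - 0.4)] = ((23.412 - 28.5768*p)*(2.94*p^2 - 1.6*p + 0.4) + (1.62*p - 3.1)*(5.88*p - 1.6)*(11.76*p - 3.2))/(2.94*p^2 - 1.6*p + 0.4)^3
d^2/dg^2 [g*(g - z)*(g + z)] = 6*g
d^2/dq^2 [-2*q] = 0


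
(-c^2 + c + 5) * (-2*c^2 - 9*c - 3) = 2*c^4 + 7*c^3 - 16*c^2 - 48*c - 15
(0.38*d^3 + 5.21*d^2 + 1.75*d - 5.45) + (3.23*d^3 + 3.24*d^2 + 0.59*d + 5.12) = 3.61*d^3 + 8.45*d^2 + 2.34*d - 0.33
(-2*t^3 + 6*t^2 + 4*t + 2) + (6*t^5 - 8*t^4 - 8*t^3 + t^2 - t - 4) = 6*t^5 - 8*t^4 - 10*t^3 + 7*t^2 + 3*t - 2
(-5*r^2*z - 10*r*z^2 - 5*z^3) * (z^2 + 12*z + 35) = -5*r^2*z^3 - 60*r^2*z^2 - 175*r^2*z - 10*r*z^4 - 120*r*z^3 - 350*r*z^2 - 5*z^5 - 60*z^4 - 175*z^3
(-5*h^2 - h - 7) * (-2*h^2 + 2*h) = 10*h^4 - 8*h^3 + 12*h^2 - 14*h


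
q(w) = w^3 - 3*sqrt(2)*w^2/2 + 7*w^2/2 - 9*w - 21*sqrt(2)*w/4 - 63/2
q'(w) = 3*w^2 - 3*sqrt(2)*w + 7*w - 9 - 21*sqrt(2)/4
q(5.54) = 89.85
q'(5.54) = 90.93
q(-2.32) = 1.54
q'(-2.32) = -6.67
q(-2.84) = 3.36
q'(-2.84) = -0.06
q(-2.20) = 0.66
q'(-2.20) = -7.97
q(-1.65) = -5.14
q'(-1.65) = -12.81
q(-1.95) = -1.64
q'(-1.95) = -10.39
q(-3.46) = 0.41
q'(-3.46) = 9.95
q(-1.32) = -9.72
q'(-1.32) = -14.84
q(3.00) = -41.37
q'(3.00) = 18.85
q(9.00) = 661.35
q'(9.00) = 251.39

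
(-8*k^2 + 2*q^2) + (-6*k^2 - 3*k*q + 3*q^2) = -14*k^2 - 3*k*q + 5*q^2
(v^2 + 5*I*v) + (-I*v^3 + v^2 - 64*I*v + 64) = -I*v^3 + 2*v^2 - 59*I*v + 64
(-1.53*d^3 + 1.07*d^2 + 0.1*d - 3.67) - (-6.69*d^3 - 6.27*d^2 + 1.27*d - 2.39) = 5.16*d^3 + 7.34*d^2 - 1.17*d - 1.28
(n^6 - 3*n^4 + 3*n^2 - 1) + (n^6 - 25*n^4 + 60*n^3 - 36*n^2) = 2*n^6 - 28*n^4 + 60*n^3 - 33*n^2 - 1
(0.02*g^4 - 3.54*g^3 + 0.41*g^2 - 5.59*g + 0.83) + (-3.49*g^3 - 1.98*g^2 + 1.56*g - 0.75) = 0.02*g^4 - 7.03*g^3 - 1.57*g^2 - 4.03*g + 0.08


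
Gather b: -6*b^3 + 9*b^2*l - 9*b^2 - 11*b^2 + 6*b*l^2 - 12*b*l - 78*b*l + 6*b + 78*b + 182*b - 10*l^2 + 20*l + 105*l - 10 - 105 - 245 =-6*b^3 + b^2*(9*l - 20) + b*(6*l^2 - 90*l + 266) - 10*l^2 + 125*l - 360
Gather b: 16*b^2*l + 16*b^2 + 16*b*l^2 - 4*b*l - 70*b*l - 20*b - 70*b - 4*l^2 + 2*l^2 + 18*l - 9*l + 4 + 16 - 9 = b^2*(16*l + 16) + b*(16*l^2 - 74*l - 90) - 2*l^2 + 9*l + 11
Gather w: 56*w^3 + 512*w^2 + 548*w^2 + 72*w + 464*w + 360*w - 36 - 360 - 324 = 56*w^3 + 1060*w^2 + 896*w - 720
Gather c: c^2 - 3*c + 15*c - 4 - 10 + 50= c^2 + 12*c + 36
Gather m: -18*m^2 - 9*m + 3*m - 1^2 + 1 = -18*m^2 - 6*m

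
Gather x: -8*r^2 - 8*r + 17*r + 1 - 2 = -8*r^2 + 9*r - 1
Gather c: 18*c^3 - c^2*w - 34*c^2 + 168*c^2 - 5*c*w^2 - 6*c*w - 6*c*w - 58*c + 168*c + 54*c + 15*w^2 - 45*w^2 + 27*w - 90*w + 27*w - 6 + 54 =18*c^3 + c^2*(134 - w) + c*(-5*w^2 - 12*w + 164) - 30*w^2 - 36*w + 48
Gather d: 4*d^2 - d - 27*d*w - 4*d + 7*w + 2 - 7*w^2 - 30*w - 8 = 4*d^2 + d*(-27*w - 5) - 7*w^2 - 23*w - 6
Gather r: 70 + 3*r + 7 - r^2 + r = -r^2 + 4*r + 77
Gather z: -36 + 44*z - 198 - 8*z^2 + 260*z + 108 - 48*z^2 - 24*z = -56*z^2 + 280*z - 126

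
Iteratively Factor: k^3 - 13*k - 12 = (k + 3)*(k^2 - 3*k - 4) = (k - 4)*(k + 3)*(k + 1)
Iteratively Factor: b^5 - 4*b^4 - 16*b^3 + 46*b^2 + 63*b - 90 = (b - 3)*(b^4 - b^3 - 19*b^2 - 11*b + 30) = (b - 5)*(b - 3)*(b^3 + 4*b^2 + b - 6) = (b - 5)*(b - 3)*(b - 1)*(b^2 + 5*b + 6) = (b - 5)*(b - 3)*(b - 1)*(b + 2)*(b + 3)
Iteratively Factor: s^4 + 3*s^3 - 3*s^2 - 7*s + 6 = (s - 1)*(s^3 + 4*s^2 + s - 6) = (s - 1)*(s + 3)*(s^2 + s - 2) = (s - 1)*(s + 2)*(s + 3)*(s - 1)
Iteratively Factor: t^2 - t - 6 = (t + 2)*(t - 3)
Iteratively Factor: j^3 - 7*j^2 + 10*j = (j)*(j^2 - 7*j + 10) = j*(j - 2)*(j - 5)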